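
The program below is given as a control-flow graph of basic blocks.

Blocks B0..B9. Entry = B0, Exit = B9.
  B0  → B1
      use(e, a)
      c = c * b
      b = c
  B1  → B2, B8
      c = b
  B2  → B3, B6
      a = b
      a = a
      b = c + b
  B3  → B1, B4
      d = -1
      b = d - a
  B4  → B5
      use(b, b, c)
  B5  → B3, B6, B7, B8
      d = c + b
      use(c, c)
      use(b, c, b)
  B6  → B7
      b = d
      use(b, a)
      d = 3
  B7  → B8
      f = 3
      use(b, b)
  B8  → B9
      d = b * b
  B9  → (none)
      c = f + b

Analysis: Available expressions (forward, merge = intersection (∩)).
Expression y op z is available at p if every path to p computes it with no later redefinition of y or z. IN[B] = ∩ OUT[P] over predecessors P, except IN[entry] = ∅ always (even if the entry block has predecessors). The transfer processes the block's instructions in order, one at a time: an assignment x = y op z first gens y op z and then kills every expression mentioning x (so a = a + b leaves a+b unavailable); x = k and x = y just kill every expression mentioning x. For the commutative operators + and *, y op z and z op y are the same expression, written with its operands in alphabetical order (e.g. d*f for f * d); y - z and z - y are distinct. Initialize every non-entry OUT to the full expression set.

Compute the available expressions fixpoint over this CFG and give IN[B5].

Fixpoint table:
  B0:   IN={}   OUT={}
  B1:   IN={}   OUT={}
  B2:   IN={}   OUT={}
  B3:   IN={}   OUT={d-a}
  B4:   IN={d-a}   OUT={d-a}
  B5:   IN={d-a}   OUT={b+c}
  B6:   IN={}   OUT={}
  B7:   IN={}   OUT={}
  B8:   IN={}   OUT={b*b}
  B9:   IN={b*b}   OUT={b*b, b+f}

Merge at B5: IN[B5] = OUT[B4] = {d-a}

Answer: {d-a}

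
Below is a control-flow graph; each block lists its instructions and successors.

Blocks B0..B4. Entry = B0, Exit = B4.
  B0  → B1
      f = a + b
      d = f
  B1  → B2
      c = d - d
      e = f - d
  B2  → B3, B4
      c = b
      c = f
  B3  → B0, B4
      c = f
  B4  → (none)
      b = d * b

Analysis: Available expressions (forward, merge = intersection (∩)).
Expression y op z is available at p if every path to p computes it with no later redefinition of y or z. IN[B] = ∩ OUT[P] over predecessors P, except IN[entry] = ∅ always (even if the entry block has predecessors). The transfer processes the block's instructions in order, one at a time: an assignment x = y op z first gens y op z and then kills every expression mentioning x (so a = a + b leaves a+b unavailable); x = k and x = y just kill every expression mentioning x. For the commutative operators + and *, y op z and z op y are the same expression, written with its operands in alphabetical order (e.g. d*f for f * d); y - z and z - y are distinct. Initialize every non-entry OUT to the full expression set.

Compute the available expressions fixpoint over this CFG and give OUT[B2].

Per-block solution:
  B0: | IN={} | OUT={a+b}
  B1: | IN={a+b} | OUT={a+b, d-d, f-d}
  B2: | IN={a+b, d-d, f-d} | OUT={a+b, d-d, f-d}
  B3: | IN={a+b, d-d, f-d} | OUT={a+b, d-d, f-d}
  B4: | IN={a+b, d-d, f-d} | OUT={d-d, f-d}

Merge at B2: IN[B2] = OUT[B1] = {a+b, d-d, f-d}
Applying B2's transfer function to that IN value gives OUT[B2] (row B2 above).

Answer: {a+b, d-d, f-d}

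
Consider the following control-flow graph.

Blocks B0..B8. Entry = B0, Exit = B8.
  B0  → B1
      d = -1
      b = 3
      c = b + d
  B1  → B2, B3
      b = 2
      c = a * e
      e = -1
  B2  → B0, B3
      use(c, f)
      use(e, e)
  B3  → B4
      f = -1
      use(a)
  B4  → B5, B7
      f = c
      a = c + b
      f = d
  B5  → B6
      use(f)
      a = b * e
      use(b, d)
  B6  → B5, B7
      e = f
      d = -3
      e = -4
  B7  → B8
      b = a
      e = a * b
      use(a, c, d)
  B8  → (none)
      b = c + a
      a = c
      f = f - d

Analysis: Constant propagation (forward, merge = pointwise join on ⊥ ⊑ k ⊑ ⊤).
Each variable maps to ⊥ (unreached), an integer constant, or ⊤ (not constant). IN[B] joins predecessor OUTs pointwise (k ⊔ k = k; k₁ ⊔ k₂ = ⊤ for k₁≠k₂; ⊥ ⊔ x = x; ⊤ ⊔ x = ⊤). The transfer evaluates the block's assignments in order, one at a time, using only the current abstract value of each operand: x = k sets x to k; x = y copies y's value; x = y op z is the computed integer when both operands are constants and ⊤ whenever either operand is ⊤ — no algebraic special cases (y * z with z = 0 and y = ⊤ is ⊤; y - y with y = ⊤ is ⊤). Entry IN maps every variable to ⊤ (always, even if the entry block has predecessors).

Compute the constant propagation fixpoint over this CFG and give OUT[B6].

Fixpoint table:
  B0: | IN=(all ⊤) | OUT={b:3, c:2, d:-1; rest ⊤}
  B1: | IN={b:3, c:2, d:-1; rest ⊤} | OUT={b:2, d:-1, e:-1; rest ⊤}
  B2: | IN={b:2, d:-1, e:-1; rest ⊤} | OUT={b:2, d:-1, e:-1; rest ⊤}
  B3: | IN={b:2, d:-1, e:-1; rest ⊤} | OUT={b:2, d:-1, e:-1, f:-1; rest ⊤}
  B4: | IN={b:2, d:-1, e:-1, f:-1; rest ⊤} | OUT={b:2, d:-1, e:-1, f:-1; rest ⊤}
  B5: | IN={b:2, f:-1; rest ⊤} | OUT={b:2, f:-1; rest ⊤}
  B6: | IN={b:2, f:-1; rest ⊤} | OUT={b:2, d:-3, e:-4, f:-1; rest ⊤}
  B7: | IN={b:2, f:-1; rest ⊤} | OUT={f:-1; rest ⊤}
  B8: | IN={f:-1; rest ⊤} | OUT=(all ⊤)

Merge at B6: IN[B6] = OUT[B5] = {a: ⊤, b: 2, c: ⊤, d: ⊤, e: ⊤, f: -1}
Applying B6's transfer function to that IN value gives OUT[B6] (row B6 above).

Answer: {a: ⊤, b: 2, c: ⊤, d: -3, e: -4, f: -1}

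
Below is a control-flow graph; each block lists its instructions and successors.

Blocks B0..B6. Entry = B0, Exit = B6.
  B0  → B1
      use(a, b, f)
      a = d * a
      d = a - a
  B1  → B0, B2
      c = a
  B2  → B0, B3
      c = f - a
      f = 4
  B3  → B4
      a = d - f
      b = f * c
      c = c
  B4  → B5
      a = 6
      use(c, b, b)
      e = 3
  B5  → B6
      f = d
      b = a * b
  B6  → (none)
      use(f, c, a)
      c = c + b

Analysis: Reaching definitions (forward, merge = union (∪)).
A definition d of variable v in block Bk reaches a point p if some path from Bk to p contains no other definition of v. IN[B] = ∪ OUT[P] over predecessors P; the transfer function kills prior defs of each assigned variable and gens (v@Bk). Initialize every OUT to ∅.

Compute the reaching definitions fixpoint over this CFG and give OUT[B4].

Answer: {a@B4, b@B3, c@B3, d@B0, e@B4, f@B2}

Working:
Per-block solution:
  B0:   IN={a@B0, c@B1, c@B2, d@B0, f@B2}   OUT={a@B0, c@B1, c@B2, d@B0, f@B2}
  B1:   IN={a@B0, c@B1, c@B2, d@B0, f@B2}   OUT={a@B0, c@B1, d@B0, f@B2}
  B2:   IN={a@B0, c@B1, d@B0, f@B2}   OUT={a@B0, c@B2, d@B0, f@B2}
  B3:   IN={a@B0, c@B2, d@B0, f@B2}   OUT={a@B3, b@B3, c@B3, d@B0, f@B2}
  B4:   IN={a@B3, b@B3, c@B3, d@B0, f@B2}   OUT={a@B4, b@B3, c@B3, d@B0, e@B4, f@B2}
  B5:   IN={a@B4, b@B3, c@B3, d@B0, e@B4, f@B2}   OUT={a@B4, b@B5, c@B3, d@B0, e@B4, f@B5}
  B6:   IN={a@B4, b@B5, c@B3, d@B0, e@B4, f@B5}   OUT={a@B4, b@B5, c@B6, d@B0, e@B4, f@B5}

Merge at B4: IN[B4] = OUT[B3] = {a@B3, b@B3, c@B3, d@B0, f@B2}
Applying B4's transfer function to that IN value gives OUT[B4] (row B4 above).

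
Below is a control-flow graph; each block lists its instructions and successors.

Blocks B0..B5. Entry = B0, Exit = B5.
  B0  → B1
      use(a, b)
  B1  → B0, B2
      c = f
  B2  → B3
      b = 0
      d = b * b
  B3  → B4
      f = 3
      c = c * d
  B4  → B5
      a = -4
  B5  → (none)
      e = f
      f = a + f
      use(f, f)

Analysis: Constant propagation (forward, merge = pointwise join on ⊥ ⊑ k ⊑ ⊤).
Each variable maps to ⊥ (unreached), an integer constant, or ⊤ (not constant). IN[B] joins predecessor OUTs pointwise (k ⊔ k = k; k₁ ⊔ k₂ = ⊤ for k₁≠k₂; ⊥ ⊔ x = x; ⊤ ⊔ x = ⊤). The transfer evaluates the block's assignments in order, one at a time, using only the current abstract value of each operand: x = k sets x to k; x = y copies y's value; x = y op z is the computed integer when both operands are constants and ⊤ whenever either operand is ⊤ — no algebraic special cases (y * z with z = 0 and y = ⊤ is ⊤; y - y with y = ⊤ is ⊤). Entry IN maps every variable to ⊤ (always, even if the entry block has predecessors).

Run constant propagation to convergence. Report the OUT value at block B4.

Answer: {a: -4, b: 0, c: ⊤, d: 0, e: ⊤, f: 3}

Working:
Fixpoint table:
  B0:   IN=(all ⊤)   OUT=(all ⊤)
  B1:   IN=(all ⊤)   OUT=(all ⊤)
  B2:   IN=(all ⊤)   OUT={b:0, d:0; rest ⊤}
  B3:   IN={b:0, d:0; rest ⊤}   OUT={b:0, d:0, f:3; rest ⊤}
  B4:   IN={b:0, d:0, f:3; rest ⊤}   OUT={a:-4, b:0, d:0, f:3; rest ⊤}
  B5:   IN={a:-4, b:0, d:0, f:3; rest ⊤}   OUT={a:-4, b:0, d:0, e:3, f:-1; rest ⊤}

Merge at B4: IN[B4] = OUT[B3] = {a: ⊤, b: 0, c: ⊤, d: 0, e: ⊤, f: 3}
Applying B4's transfer function to that IN value gives OUT[B4] (row B4 above).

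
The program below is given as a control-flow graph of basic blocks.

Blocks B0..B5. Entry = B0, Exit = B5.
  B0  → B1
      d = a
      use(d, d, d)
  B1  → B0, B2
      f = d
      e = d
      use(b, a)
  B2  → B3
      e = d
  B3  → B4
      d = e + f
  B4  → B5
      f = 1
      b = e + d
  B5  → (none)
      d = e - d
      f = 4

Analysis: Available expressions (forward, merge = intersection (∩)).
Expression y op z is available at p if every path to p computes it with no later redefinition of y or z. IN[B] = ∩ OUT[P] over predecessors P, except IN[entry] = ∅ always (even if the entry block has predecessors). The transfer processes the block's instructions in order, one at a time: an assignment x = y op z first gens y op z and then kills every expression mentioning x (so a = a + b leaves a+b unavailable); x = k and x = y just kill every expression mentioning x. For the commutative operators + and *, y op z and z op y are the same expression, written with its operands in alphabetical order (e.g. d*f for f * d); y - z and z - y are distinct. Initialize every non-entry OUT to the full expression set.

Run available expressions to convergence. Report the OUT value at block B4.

Fixpoint table:
  B0:  IN={}  OUT={}
  B1:  IN={}  OUT={}
  B2:  IN={}  OUT={}
  B3:  IN={}  OUT={e+f}
  B4:  IN={e+f}  OUT={d+e}
  B5:  IN={d+e}  OUT={}

Merge at B4: IN[B4] = OUT[B3] = {e+f}
Applying B4's transfer function to that IN value gives OUT[B4] (row B4 above).

Answer: {d+e}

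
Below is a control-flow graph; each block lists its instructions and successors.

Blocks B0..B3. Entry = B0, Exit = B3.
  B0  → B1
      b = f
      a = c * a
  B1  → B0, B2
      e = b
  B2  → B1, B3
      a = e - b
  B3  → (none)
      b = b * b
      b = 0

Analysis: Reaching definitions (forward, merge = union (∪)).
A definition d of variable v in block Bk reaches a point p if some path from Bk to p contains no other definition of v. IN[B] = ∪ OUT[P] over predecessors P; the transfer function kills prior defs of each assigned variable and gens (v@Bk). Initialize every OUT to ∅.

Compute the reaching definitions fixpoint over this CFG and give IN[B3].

Converged values:
  B0:  IN={a@B0, a@B2, b@B0, e@B1}  OUT={a@B0, b@B0, e@B1}
  B1:  IN={a@B0, a@B2, b@B0, e@B1}  OUT={a@B0, a@B2, b@B0, e@B1}
  B2:  IN={a@B0, a@B2, b@B0, e@B1}  OUT={a@B2, b@B0, e@B1}
  B3:  IN={a@B2, b@B0, e@B1}  OUT={a@B2, b@B3, e@B1}

Merge at B3: IN[B3] = OUT[B2] = {a@B2, b@B0, e@B1}

Answer: {a@B2, b@B0, e@B1}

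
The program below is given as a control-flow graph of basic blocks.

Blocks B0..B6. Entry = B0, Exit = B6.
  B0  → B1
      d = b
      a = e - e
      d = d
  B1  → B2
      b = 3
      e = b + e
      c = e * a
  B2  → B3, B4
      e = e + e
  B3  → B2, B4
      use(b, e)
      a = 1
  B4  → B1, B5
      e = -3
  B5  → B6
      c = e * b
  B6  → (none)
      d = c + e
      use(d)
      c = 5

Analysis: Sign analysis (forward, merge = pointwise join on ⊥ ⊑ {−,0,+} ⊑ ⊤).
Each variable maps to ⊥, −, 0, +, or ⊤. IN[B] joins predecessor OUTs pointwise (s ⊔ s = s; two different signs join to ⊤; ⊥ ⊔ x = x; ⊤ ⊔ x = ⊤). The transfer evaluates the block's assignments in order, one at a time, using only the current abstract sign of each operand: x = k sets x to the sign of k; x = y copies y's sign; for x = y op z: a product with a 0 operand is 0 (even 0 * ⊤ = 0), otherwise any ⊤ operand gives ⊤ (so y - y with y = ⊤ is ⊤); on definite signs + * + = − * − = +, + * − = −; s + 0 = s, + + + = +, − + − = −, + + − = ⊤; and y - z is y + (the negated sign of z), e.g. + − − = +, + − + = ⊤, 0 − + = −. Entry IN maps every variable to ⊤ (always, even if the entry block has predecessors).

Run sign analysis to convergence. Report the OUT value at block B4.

Answer: {a: ⊤, b: +, c: ⊤, d: ⊤, e: -, f: ⊤}

Working:
Per-block solution:
  B0:   IN=(all ⊤)   OUT=(all ⊤)
  B1:   IN=(all ⊤)   OUT={b:+; rest ⊤}
  B2:   IN={b:+; rest ⊤}   OUT={b:+; rest ⊤}
  B3:   IN={b:+; rest ⊤}   OUT={a:+, b:+; rest ⊤}
  B4:   IN={b:+; rest ⊤}   OUT={b:+, e:-; rest ⊤}
  B5:   IN={b:+, e:-; rest ⊤}   OUT={b:+, c:-, e:-; rest ⊤}
  B6:   IN={b:+, c:-, e:-; rest ⊤}   OUT={b:+, c:+, d:-, e:-; rest ⊤}

Merge at B4: IN[B4] = OUT[B2] ⊔ OUT[B3] = {a: ⊤, b: +, c: ⊤, d: ⊤, e: ⊤, f: ⊤}
Applying B4's transfer function to that IN value gives OUT[B4] (row B4 above).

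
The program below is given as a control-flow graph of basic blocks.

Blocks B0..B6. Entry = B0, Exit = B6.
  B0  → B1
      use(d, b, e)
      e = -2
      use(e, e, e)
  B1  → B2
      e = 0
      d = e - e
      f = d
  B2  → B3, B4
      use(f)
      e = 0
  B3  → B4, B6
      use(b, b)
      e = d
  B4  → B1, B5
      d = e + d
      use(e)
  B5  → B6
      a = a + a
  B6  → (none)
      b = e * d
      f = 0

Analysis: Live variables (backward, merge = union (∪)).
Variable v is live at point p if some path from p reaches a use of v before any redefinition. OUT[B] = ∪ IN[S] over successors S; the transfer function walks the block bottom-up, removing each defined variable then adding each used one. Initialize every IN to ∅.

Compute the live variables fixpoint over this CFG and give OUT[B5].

Answer: {d, e}

Derivation:
Converged values:
  B0: | IN={a, b, d, e} | OUT={a, b}
  B1: | IN={a, b} | OUT={a, b, d, f}
  B2: | IN={a, b, d, f} | OUT={a, b, d, e}
  B3: | IN={a, b, d} | OUT={a, b, d, e}
  B4: | IN={a, b, d, e} | OUT={a, b, d, e}
  B5: | IN={a, d, e} | OUT={d, e}
  B6: | IN={d, e} | OUT={}

Merge at B5: OUT[B5] = IN[B6] = {d, e}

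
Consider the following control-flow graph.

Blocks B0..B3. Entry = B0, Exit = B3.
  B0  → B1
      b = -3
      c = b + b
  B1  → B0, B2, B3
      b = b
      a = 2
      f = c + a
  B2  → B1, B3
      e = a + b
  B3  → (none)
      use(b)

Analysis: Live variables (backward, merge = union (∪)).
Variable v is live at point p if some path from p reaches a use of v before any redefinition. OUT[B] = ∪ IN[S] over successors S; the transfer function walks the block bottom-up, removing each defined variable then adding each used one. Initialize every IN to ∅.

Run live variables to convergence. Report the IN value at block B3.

Fixpoint table:
  B0:  IN={}  OUT={b, c}
  B1:  IN={b, c}  OUT={a, b, c}
  B2:  IN={a, b, c}  OUT={b, c}
  B3:  IN={b}  OUT={}

B3 is the boundary node: OUT[B3] = {}
Applying B3's transfer function to that OUT value gives IN[B3] (row B3 above).

Answer: {b}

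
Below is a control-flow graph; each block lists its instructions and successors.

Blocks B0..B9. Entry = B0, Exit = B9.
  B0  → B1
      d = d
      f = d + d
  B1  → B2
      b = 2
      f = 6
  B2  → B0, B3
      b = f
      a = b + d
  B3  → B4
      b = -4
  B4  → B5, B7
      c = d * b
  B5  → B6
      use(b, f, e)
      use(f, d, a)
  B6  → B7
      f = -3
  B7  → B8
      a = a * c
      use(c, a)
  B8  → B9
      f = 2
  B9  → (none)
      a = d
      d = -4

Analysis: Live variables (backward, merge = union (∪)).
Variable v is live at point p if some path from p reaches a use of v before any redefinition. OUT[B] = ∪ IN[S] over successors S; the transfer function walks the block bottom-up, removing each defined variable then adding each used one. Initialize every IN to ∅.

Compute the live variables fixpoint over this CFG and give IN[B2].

Fixpoint table:
  B0:  IN={d, e}  OUT={d, e}
  B1:  IN={d, e}  OUT={d, e, f}
  B2:  IN={d, e, f}  OUT={a, d, e, f}
  B3:  IN={a, d, e, f}  OUT={a, b, d, e, f}
  B4:  IN={a, b, d, e, f}  OUT={a, b, c, d, e, f}
  B5:  IN={a, b, c, d, e, f}  OUT={a, c, d}
  B6:  IN={a, c, d}  OUT={a, c, d}
  B7:  IN={a, c, d}  OUT={d}
  B8:  IN={d}  OUT={d}
  B9:  IN={d}  OUT={}

Merge at B2: OUT[B2] = IN[B0] ⊔ IN[B3] = {a, d, e, f}
Applying B2's transfer function to that OUT value gives IN[B2] (row B2 above).

Answer: {d, e, f}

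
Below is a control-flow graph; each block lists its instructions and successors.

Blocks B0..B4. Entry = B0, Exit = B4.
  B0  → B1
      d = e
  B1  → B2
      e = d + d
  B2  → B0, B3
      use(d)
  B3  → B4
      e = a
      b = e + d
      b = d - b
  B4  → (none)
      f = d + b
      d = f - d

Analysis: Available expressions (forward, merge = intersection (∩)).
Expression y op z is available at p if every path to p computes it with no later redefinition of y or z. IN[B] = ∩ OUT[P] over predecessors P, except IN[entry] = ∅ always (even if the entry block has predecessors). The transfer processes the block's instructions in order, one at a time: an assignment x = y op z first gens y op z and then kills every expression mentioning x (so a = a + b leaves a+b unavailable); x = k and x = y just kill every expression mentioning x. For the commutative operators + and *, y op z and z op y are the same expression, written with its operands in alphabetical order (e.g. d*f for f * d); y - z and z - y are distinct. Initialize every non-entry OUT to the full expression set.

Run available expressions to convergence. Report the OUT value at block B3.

Per-block solution:
  B0: | IN={} | OUT={}
  B1: | IN={} | OUT={d+d}
  B2: | IN={d+d} | OUT={d+d}
  B3: | IN={d+d} | OUT={d+d, d+e}
  B4: | IN={d+d, d+e} | OUT={}

Merge at B3: IN[B3] = OUT[B2] = {d+d}
Applying B3's transfer function to that IN value gives OUT[B3] (row B3 above).

Answer: {d+d, d+e}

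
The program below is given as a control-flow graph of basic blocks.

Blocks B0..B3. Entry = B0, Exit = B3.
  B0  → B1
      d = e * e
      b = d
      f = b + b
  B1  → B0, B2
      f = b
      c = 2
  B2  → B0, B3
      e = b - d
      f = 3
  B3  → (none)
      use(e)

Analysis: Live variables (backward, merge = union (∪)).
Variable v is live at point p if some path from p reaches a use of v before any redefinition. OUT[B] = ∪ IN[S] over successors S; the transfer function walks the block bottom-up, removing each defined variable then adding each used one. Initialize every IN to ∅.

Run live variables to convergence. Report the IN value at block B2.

Answer: {b, d}

Trace:
Per-block solution:
  B0: | IN={e} | OUT={b, d, e}
  B1: | IN={b, d, e} | OUT={b, d, e}
  B2: | IN={b, d} | OUT={e}
  B3: | IN={e} | OUT={}

Merge at B2: OUT[B2] = IN[B0] ⊔ IN[B3] = {e}
Applying B2's transfer function to that OUT value gives IN[B2] (row B2 above).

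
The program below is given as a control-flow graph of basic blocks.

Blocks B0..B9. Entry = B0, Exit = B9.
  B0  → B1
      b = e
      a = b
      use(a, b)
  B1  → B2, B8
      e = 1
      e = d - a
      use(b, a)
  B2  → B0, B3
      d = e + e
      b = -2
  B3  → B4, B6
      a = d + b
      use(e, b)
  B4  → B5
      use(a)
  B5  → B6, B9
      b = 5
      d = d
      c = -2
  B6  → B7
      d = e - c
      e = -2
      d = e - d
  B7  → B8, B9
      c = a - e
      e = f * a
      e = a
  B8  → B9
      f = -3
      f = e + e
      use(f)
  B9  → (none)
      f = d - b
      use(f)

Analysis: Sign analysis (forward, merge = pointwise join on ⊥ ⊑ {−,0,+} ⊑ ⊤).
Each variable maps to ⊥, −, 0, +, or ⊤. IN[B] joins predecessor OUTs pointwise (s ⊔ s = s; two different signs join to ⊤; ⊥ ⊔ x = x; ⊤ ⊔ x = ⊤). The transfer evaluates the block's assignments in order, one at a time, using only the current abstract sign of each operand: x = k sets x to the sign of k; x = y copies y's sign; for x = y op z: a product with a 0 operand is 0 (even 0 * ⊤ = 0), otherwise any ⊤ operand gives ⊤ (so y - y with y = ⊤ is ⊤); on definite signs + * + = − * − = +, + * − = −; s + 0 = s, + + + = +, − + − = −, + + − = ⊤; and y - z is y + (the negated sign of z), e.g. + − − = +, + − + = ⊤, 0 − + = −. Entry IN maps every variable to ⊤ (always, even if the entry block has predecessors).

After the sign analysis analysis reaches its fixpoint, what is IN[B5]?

Answer: {a: ⊤, b: -, c: ⊤, d: ⊤, e: ⊤, f: ⊤}

Working:
Per-block solution:
  B0:  IN=(all ⊤)  OUT=(all ⊤)
  B1:  IN=(all ⊤)  OUT=(all ⊤)
  B2:  IN=(all ⊤)  OUT={b:-; rest ⊤}
  B3:  IN={b:-; rest ⊤}  OUT={b:-; rest ⊤}
  B4:  IN={b:-; rest ⊤}  OUT={b:-; rest ⊤}
  B5:  IN={b:-; rest ⊤}  OUT={b:+, c:-; rest ⊤}
  B6:  IN=(all ⊤)  OUT={e:-; rest ⊤}
  B7:  IN={e:-; rest ⊤}  OUT=(all ⊤)
  B8:  IN=(all ⊤)  OUT=(all ⊤)
  B9:  IN=(all ⊤)  OUT=(all ⊤)

Merge at B5: IN[B5] = OUT[B4] = {a: ⊤, b: -, c: ⊤, d: ⊤, e: ⊤, f: ⊤}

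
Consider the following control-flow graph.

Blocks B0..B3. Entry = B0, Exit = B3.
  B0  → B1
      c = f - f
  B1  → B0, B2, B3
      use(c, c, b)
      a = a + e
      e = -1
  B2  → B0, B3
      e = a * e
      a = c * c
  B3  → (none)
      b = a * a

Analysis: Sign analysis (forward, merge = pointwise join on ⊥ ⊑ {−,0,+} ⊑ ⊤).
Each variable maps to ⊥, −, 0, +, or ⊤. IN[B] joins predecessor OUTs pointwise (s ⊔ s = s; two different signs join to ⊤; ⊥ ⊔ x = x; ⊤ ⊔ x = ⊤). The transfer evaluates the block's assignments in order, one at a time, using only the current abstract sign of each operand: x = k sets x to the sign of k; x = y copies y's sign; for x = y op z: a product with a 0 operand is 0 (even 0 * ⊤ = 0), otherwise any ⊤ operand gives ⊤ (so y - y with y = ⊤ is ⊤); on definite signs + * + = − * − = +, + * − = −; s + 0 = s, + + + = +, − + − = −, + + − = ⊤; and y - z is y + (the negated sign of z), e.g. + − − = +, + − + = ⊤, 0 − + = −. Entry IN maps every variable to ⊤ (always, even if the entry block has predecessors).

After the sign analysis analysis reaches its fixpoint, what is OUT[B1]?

Answer: {a: ⊤, b: ⊤, c: ⊤, d: ⊤, e: -, f: ⊤}

Working:
Per-block solution:
  B0:  IN=(all ⊤)  OUT=(all ⊤)
  B1:  IN=(all ⊤)  OUT={e:-; rest ⊤}
  B2:  IN={e:-; rest ⊤}  OUT=(all ⊤)
  B3:  IN=(all ⊤)  OUT=(all ⊤)

Merge at B1: IN[B1] = OUT[B0] = {a: ⊤, b: ⊤, c: ⊤, d: ⊤, e: ⊤, f: ⊤}
Applying B1's transfer function to that IN value gives OUT[B1] (row B1 above).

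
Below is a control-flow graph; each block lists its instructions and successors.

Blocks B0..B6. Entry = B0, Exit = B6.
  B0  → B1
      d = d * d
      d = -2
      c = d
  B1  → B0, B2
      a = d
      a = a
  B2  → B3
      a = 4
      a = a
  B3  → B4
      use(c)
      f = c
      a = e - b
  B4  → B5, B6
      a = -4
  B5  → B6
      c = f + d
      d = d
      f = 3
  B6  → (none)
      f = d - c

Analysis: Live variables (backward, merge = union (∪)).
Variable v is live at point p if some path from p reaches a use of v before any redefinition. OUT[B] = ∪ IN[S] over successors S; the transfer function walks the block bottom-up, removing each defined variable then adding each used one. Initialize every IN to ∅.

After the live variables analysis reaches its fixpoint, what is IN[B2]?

Answer: {b, c, d, e}

Working:
Per-block solution:
  B0: | IN={b, d, e} | OUT={b, c, d, e}
  B1: | IN={b, c, d, e} | OUT={b, c, d, e}
  B2: | IN={b, c, d, e} | OUT={b, c, d, e}
  B3: | IN={b, c, d, e} | OUT={c, d, f}
  B4: | IN={c, d, f} | OUT={c, d, f}
  B5: | IN={d, f} | OUT={c, d}
  B6: | IN={c, d} | OUT={}

Merge at B2: OUT[B2] = IN[B3] = {b, c, d, e}
Applying B2's transfer function to that OUT value gives IN[B2] (row B2 above).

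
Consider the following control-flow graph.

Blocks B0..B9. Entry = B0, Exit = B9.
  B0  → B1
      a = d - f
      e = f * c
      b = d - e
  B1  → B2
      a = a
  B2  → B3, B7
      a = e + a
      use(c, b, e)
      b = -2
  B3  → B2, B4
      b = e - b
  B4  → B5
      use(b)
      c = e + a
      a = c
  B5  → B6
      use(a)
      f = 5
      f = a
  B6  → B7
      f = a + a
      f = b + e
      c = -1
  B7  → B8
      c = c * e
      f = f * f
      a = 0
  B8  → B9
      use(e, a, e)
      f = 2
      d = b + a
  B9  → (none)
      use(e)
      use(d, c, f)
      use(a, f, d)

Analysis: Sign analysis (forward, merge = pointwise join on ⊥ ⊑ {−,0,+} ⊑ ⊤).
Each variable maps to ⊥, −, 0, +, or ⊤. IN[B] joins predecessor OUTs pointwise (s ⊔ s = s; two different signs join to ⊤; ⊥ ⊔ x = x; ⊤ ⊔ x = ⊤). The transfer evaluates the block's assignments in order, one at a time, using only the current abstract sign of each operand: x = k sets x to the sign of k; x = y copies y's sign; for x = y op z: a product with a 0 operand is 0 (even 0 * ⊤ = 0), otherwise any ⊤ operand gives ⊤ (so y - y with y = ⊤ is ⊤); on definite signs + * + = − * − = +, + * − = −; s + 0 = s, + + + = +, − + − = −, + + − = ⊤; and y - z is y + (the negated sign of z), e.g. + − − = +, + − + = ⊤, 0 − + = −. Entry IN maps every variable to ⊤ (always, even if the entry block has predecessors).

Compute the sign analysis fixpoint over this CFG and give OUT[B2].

Per-block solution:
  B0: | IN=(all ⊤) | OUT=(all ⊤)
  B1: | IN=(all ⊤) | OUT=(all ⊤)
  B2: | IN=(all ⊤) | OUT={b:-; rest ⊤}
  B3: | IN={b:-; rest ⊤} | OUT=(all ⊤)
  B4: | IN=(all ⊤) | OUT=(all ⊤)
  B5: | IN=(all ⊤) | OUT=(all ⊤)
  B6: | IN=(all ⊤) | OUT={c:-; rest ⊤}
  B7: | IN=(all ⊤) | OUT={a:0; rest ⊤}
  B8: | IN={a:0; rest ⊤} | OUT={a:0, f:+; rest ⊤}
  B9: | IN={a:0, f:+; rest ⊤} | OUT={a:0, f:+; rest ⊤}

Merge at B2: IN[B2] = OUT[B1] ⊔ OUT[B3] = {a: ⊤, b: ⊤, c: ⊤, d: ⊤, e: ⊤, f: ⊤}
Applying B2's transfer function to that IN value gives OUT[B2] (row B2 above).

Answer: {a: ⊤, b: -, c: ⊤, d: ⊤, e: ⊤, f: ⊤}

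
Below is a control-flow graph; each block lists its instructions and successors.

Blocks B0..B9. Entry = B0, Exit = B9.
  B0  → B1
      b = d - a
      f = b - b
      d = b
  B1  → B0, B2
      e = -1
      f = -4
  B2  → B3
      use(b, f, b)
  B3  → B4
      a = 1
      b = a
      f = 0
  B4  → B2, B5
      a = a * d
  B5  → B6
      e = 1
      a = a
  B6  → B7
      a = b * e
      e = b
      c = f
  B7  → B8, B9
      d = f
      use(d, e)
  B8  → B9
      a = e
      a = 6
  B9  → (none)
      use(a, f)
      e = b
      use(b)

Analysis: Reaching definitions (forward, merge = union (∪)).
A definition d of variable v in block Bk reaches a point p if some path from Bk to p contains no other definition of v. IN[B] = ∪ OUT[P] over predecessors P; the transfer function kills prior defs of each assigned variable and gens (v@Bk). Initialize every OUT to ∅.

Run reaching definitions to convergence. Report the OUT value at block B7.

Answer: {a@B6, b@B3, c@B6, d@B7, e@B6, f@B3}

Working:
Converged values:
  B0:   IN={b@B0, d@B0, e@B1, f@B1}   OUT={b@B0, d@B0, e@B1, f@B0}
  B1:   IN={b@B0, d@B0, e@B1, f@B0}   OUT={b@B0, d@B0, e@B1, f@B1}
  B2:   IN={a@B4, b@B0, b@B3, d@B0, e@B1, f@B1, f@B3}   OUT={a@B4, b@B0, b@B3, d@B0, e@B1, f@B1, f@B3}
  B3:   IN={a@B4, b@B0, b@B3, d@B0, e@B1, f@B1, f@B3}   OUT={a@B3, b@B3, d@B0, e@B1, f@B3}
  B4:   IN={a@B3, b@B3, d@B0, e@B1, f@B3}   OUT={a@B4, b@B3, d@B0, e@B1, f@B3}
  B5:   IN={a@B4, b@B3, d@B0, e@B1, f@B3}   OUT={a@B5, b@B3, d@B0, e@B5, f@B3}
  B6:   IN={a@B5, b@B3, d@B0, e@B5, f@B3}   OUT={a@B6, b@B3, c@B6, d@B0, e@B6, f@B3}
  B7:   IN={a@B6, b@B3, c@B6, d@B0, e@B6, f@B3}   OUT={a@B6, b@B3, c@B6, d@B7, e@B6, f@B3}
  B8:   IN={a@B6, b@B3, c@B6, d@B7, e@B6, f@B3}   OUT={a@B8, b@B3, c@B6, d@B7, e@B6, f@B3}
  B9:   IN={a@B6, a@B8, b@B3, c@B6, d@B7, e@B6, f@B3}   OUT={a@B6, a@B8, b@B3, c@B6, d@B7, e@B9, f@B3}

Merge at B7: IN[B7] = OUT[B6] = {a@B6, b@B3, c@B6, d@B0, e@B6, f@B3}
Applying B7's transfer function to that IN value gives OUT[B7] (row B7 above).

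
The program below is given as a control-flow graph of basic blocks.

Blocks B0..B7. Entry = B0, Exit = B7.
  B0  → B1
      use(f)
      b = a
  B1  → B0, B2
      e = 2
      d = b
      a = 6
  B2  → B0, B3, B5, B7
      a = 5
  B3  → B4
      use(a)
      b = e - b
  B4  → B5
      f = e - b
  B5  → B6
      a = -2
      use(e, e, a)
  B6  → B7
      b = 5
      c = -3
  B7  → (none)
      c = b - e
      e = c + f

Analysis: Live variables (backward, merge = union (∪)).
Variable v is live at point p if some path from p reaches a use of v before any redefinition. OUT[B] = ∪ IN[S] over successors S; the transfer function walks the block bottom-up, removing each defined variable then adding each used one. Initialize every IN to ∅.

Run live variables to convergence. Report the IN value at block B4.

Answer: {b, e}

Trace:
Converged values:
  B0: | IN={a, f} | OUT={b, f}
  B1: | IN={b, f} | OUT={a, b, e, f}
  B2: | IN={b, e, f} | OUT={a, b, e, f}
  B3: | IN={a, b, e} | OUT={b, e}
  B4: | IN={b, e} | OUT={e, f}
  B5: | IN={e, f} | OUT={e, f}
  B6: | IN={e, f} | OUT={b, e, f}
  B7: | IN={b, e, f} | OUT={}

Merge at B4: OUT[B4] = IN[B5] = {e, f}
Applying B4's transfer function to that OUT value gives IN[B4] (row B4 above).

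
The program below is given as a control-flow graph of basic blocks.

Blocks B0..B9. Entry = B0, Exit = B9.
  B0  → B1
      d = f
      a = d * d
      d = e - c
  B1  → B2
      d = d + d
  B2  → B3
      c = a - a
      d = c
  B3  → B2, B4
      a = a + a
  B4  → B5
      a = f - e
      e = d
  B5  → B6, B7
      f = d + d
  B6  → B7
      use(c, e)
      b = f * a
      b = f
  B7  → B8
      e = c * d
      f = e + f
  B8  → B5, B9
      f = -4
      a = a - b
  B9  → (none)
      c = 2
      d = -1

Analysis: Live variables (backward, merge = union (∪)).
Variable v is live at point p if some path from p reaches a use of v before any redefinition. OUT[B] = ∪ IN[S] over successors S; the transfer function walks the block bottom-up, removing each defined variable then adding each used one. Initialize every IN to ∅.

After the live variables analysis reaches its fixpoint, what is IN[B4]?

Answer: {b, c, d, e, f}

Working:
Fixpoint table:
  B0:   IN={b, c, e, f}   OUT={a, b, d, e, f}
  B1:   IN={a, b, d, e, f}   OUT={a, b, e, f}
  B2:   IN={a, b, e, f}   OUT={a, b, c, d, e, f}
  B3:   IN={a, b, c, d, e, f}   OUT={a, b, c, d, e, f}
  B4:   IN={b, c, d, e, f}   OUT={a, b, c, d, e}
  B5:   IN={a, b, c, d, e}   OUT={a, b, c, d, e, f}
  B6:   IN={a, c, d, e, f}   OUT={a, b, c, d, f}
  B7:   IN={a, b, c, d, f}   OUT={a, b, c, d, e}
  B8:   IN={a, b, c, d, e}   OUT={a, b, c, d, e}
  B9:   IN={}   OUT={}

Merge at B4: OUT[B4] = IN[B5] = {a, b, c, d, e}
Applying B4's transfer function to that OUT value gives IN[B4] (row B4 above).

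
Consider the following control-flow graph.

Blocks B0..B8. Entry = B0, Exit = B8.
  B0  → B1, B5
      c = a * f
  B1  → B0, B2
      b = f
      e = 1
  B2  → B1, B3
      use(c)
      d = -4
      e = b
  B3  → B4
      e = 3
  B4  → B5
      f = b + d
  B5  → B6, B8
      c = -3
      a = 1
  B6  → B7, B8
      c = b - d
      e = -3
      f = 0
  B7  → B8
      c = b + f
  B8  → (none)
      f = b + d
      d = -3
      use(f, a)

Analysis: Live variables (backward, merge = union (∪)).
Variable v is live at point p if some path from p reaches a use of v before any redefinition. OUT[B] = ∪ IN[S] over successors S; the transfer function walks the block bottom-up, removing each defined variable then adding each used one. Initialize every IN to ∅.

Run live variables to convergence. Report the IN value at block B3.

Converged values:
  B0:   IN={a, b, d, f}   OUT={a, b, c, d, f}
  B1:   IN={a, c, d, f}   OUT={a, b, c, d, f}
  B2:   IN={a, b, c, f}   OUT={a, b, c, d, f}
  B3:   IN={b, d}   OUT={b, d}
  B4:   IN={b, d}   OUT={b, d}
  B5:   IN={b, d}   OUT={a, b, d}
  B6:   IN={a, b, d}   OUT={a, b, d, f}
  B7:   IN={a, b, d, f}   OUT={a, b, d}
  B8:   IN={a, b, d}   OUT={}

Merge at B3: OUT[B3] = IN[B4] = {b, d}
Applying B3's transfer function to that OUT value gives IN[B3] (row B3 above).

Answer: {b, d}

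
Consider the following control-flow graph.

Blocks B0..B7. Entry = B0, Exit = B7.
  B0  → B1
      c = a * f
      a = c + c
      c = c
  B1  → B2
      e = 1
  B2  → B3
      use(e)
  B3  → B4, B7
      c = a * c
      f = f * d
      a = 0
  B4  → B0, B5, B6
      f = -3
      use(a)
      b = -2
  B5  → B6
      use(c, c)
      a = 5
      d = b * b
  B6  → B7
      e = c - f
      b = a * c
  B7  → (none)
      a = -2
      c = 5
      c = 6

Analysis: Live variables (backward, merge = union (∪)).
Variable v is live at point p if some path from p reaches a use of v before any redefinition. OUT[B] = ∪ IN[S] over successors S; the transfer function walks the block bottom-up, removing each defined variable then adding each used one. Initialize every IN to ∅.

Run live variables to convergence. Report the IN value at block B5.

Answer: {b, c, f}

Trace:
Converged values:
  B0:  IN={a, d, f}  OUT={a, c, d, f}
  B1:  IN={a, c, d, f}  OUT={a, c, d, e, f}
  B2:  IN={a, c, d, e, f}  OUT={a, c, d, f}
  B3:  IN={a, c, d, f}  OUT={a, c, d}
  B4:  IN={a, c, d}  OUT={a, b, c, d, f}
  B5:  IN={b, c, f}  OUT={a, c, f}
  B6:  IN={a, c, f}  OUT={}
  B7:  IN={}  OUT={}

Merge at B5: OUT[B5] = IN[B6] = {a, c, f}
Applying B5's transfer function to that OUT value gives IN[B5] (row B5 above).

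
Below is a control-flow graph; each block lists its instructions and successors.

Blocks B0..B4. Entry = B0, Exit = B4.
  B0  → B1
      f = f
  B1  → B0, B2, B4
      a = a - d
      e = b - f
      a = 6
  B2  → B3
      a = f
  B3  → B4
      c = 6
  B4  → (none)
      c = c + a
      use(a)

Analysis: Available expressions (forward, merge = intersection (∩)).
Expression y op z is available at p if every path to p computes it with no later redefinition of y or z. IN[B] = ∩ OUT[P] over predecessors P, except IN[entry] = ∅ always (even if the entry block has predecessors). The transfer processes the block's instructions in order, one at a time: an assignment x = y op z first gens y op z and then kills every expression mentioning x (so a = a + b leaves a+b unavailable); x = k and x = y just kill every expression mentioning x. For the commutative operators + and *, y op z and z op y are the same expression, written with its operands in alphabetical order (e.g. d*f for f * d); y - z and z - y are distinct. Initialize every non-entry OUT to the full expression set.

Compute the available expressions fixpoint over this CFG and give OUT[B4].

Fixpoint table:
  B0: | IN={} | OUT={}
  B1: | IN={} | OUT={b-f}
  B2: | IN={b-f} | OUT={b-f}
  B3: | IN={b-f} | OUT={b-f}
  B4: | IN={b-f} | OUT={b-f}

Merge at B4: IN[B4] = OUT[B1] ∩ OUT[B3] = {b-f}
Applying B4's transfer function to that IN value gives OUT[B4] (row B4 above).

Answer: {b-f}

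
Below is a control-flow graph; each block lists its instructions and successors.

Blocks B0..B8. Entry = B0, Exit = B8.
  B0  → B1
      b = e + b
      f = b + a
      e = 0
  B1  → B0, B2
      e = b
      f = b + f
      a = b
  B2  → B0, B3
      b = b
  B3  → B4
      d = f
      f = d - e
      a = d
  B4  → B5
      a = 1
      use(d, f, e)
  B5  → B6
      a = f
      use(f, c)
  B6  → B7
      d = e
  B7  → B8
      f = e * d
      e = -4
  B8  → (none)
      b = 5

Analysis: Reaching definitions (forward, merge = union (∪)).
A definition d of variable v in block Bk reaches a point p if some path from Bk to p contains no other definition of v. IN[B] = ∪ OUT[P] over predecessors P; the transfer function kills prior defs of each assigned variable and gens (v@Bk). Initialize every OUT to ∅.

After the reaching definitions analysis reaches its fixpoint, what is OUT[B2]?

Answer: {a@B1, b@B2, e@B1, f@B1}

Derivation:
Converged values:
  B0:   IN={a@B1, b@B0, b@B2, e@B1, f@B1}   OUT={a@B1, b@B0, e@B0, f@B0}
  B1:   IN={a@B1, b@B0, e@B0, f@B0}   OUT={a@B1, b@B0, e@B1, f@B1}
  B2:   IN={a@B1, b@B0, e@B1, f@B1}   OUT={a@B1, b@B2, e@B1, f@B1}
  B3:   IN={a@B1, b@B2, e@B1, f@B1}   OUT={a@B3, b@B2, d@B3, e@B1, f@B3}
  B4:   IN={a@B3, b@B2, d@B3, e@B1, f@B3}   OUT={a@B4, b@B2, d@B3, e@B1, f@B3}
  B5:   IN={a@B4, b@B2, d@B3, e@B1, f@B3}   OUT={a@B5, b@B2, d@B3, e@B1, f@B3}
  B6:   IN={a@B5, b@B2, d@B3, e@B1, f@B3}   OUT={a@B5, b@B2, d@B6, e@B1, f@B3}
  B7:   IN={a@B5, b@B2, d@B6, e@B1, f@B3}   OUT={a@B5, b@B2, d@B6, e@B7, f@B7}
  B8:   IN={a@B5, b@B2, d@B6, e@B7, f@B7}   OUT={a@B5, b@B8, d@B6, e@B7, f@B7}

Merge at B2: IN[B2] = OUT[B1] = {a@B1, b@B0, e@B1, f@B1}
Applying B2's transfer function to that IN value gives OUT[B2] (row B2 above).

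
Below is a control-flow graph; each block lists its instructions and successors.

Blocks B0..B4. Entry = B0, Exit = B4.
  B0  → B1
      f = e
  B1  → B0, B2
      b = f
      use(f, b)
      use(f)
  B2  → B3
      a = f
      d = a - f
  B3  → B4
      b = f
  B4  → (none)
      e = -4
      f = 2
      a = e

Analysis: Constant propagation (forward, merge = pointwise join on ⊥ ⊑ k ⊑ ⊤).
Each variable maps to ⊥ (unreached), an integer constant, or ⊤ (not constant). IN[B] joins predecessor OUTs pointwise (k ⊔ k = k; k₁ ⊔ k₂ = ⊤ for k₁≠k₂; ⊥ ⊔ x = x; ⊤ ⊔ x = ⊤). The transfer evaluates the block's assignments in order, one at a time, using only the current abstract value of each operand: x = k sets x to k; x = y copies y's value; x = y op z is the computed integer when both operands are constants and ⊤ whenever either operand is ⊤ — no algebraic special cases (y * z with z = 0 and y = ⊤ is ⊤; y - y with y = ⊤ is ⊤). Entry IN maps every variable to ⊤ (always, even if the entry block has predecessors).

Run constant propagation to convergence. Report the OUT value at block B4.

Answer: {a: -4, b: ⊤, c: ⊤, d: ⊤, e: -4, f: 2}

Trace:
Fixpoint table:
  B0: | IN=(all ⊤) | OUT=(all ⊤)
  B1: | IN=(all ⊤) | OUT=(all ⊤)
  B2: | IN=(all ⊤) | OUT=(all ⊤)
  B3: | IN=(all ⊤) | OUT=(all ⊤)
  B4: | IN=(all ⊤) | OUT={a:-4, e:-4, f:2; rest ⊤}

Merge at B4: IN[B4] = OUT[B3] = {a: ⊤, b: ⊤, c: ⊤, d: ⊤, e: ⊤, f: ⊤}
Applying B4's transfer function to that IN value gives OUT[B4] (row B4 above).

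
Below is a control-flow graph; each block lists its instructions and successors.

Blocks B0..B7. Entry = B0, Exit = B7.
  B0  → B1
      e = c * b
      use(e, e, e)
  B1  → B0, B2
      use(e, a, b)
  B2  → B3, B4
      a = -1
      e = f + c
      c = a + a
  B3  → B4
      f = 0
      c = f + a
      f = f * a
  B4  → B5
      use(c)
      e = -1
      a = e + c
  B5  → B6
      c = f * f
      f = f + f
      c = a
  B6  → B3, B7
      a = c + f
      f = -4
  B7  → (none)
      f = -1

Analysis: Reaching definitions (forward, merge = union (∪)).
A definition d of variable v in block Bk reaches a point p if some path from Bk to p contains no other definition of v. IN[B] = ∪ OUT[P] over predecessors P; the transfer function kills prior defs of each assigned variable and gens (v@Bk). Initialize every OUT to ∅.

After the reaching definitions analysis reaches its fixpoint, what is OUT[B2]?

Answer: {a@B2, c@B2, e@B2}

Trace:
Converged values:
  B0: | IN={e@B0} | OUT={e@B0}
  B1: | IN={e@B0} | OUT={e@B0}
  B2: | IN={e@B0} | OUT={a@B2, c@B2, e@B2}
  B3: | IN={a@B2, a@B6, c@B2, c@B5, e@B2, e@B4, f@B6} | OUT={a@B2, a@B6, c@B3, e@B2, e@B4, f@B3}
  B4: | IN={a@B2, a@B6, c@B2, c@B3, e@B2, e@B4, f@B3} | OUT={a@B4, c@B2, c@B3, e@B4, f@B3}
  B5: | IN={a@B4, c@B2, c@B3, e@B4, f@B3} | OUT={a@B4, c@B5, e@B4, f@B5}
  B6: | IN={a@B4, c@B5, e@B4, f@B5} | OUT={a@B6, c@B5, e@B4, f@B6}
  B7: | IN={a@B6, c@B5, e@B4, f@B6} | OUT={a@B6, c@B5, e@B4, f@B7}

Merge at B2: IN[B2] = OUT[B1] = {e@B0}
Applying B2's transfer function to that IN value gives OUT[B2] (row B2 above).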